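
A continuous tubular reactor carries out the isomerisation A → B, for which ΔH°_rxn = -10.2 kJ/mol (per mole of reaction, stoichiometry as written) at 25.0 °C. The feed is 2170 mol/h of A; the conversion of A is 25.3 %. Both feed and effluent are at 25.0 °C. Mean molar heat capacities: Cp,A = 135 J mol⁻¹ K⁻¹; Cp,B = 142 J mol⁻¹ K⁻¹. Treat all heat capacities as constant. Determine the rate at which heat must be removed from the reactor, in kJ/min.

Q_out = 93.3 kJ/min

Extent of reaction ξ = 0.253 × 2170 = 549.01 mol/h
Reaction term: ξ·ΔH°_rxn = 549.01 × -10.2 = -5599.9 kJ/h
Q = ΔH = -5599.9 kJ/h = -1.5555 kW
Heat removed = 93.332 kJ/min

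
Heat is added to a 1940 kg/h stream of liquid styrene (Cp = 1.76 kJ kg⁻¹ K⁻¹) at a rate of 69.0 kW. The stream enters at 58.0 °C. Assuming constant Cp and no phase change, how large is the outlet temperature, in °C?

T_out = 131 °C

Q = 69.0 kW = 248400 kJ/h
ΔT = Q/(ṁ·Cp) = 248400/(1940×1.76) = 72.751 K
T_out = 58.0 + 72.751 = 130.75 °C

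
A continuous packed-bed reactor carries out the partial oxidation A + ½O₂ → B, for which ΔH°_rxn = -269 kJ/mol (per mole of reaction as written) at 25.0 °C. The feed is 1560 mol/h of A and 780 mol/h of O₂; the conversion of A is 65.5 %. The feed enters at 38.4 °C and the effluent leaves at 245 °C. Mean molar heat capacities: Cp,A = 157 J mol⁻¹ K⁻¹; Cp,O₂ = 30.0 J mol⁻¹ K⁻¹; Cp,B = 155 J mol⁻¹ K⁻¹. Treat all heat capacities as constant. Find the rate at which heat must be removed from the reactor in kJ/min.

Extent of reaction ξ = 0.655 × 1560 = 1021.8 mol/h
Reaction term: ξ·ΔH°_rxn = 1021.8 × -269 = -274860 kJ/h
Sensible, feed 38.4→25 °C: -3595.5 kJ/h
Outlet flows (mol/h): A 538.2, O₂ 269.1, B 1021.8
Sensible, products 25→245 °C: 55209 kJ/h
Q = ΔH = -223250 kJ/h = -62.014 kW
Heat removed = 3720.8 kJ/min

Q_out = 3720 kJ/min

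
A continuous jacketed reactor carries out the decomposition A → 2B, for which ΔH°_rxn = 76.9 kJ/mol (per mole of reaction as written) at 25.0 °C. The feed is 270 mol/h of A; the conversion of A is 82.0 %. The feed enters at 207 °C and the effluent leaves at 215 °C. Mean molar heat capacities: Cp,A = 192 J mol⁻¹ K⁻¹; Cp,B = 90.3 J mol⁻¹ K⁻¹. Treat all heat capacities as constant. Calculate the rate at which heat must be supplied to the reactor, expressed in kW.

Extent of reaction ξ = 0.820 × 270 = 221.4 mol/h
Reaction term: ξ·ΔH°_rxn = 221.4 × 76.9 = 17026 kJ/h
Sensible, feed 207→25 °C: -9434.9 kJ/h
Outlet flows (mol/h): A 48.6, B 442.8
Sensible, products 25→215 °C: 9370 kJ/h
Q = ΔH = 16961 kJ/h = 4.7113 kW
Heat supplied = 4.7113 kW

Q_in = 4.71 kW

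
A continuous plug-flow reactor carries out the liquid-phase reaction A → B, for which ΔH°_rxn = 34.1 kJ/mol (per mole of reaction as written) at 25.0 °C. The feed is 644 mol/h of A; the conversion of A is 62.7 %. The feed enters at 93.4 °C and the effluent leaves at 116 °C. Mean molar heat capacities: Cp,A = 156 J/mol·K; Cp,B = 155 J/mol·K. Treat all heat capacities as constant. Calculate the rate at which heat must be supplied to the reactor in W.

Q_in = 4450 W

Extent of reaction ξ = 0.627 × 644 = 403.79 mol/h
Reaction term: ξ·ΔH°_rxn = 403.79 × 34.1 = 13769 kJ/h
Sensible, feed 93.4→25 °C: -6871.7 kJ/h
Outlet flows (mol/h): A 240.21, B 403.79
Sensible, products 25→116 °C: 9105.5 kJ/h
Q = ΔH = 16003 kJ/h = 4.4453 kW
Heat supplied = 4445.3 W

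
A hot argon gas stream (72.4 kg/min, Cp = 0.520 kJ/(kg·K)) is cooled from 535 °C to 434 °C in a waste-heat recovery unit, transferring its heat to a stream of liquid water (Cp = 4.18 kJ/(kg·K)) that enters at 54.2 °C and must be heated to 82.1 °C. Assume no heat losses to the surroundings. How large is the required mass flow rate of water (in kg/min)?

Heat released by hot stream: Q = 72.4 × 0.520 × (535 − 434) = 3802.4 kJ/min
Energy balance on cold side (adiabatic exchanger): Q = ṁ_c·Cp_c·(T_c,out − T_c,in)
ṁ_c = 3802.4 / [4.18 × (82.1 − 54.2)] = 32.605 kg/min

ṁ_c = 32.6 kg/min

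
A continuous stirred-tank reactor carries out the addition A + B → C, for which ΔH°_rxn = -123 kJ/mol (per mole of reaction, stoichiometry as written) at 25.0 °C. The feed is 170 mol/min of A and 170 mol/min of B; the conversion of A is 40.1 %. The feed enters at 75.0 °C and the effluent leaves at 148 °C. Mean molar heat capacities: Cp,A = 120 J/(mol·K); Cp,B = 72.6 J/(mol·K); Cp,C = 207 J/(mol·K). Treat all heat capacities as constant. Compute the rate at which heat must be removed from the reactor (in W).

Extent of reaction ξ = 0.401 × 170 = 68.17 mol/min
Reaction term: ξ·ΔH°_rxn = 68.17 × -123 = -8384.9 kJ/min
Sensible, feed 75.0→25 °C: -1637.1 kJ/min
Outlet flows (mol/min): A 101.83, B 101.83, C 68.17
Sensible, products 25→148 °C: 4148 kJ/min
Q = ΔH = -5874 kJ/min = -97.9 kW
Heat removed = 97900 W

Q_out = 97900 W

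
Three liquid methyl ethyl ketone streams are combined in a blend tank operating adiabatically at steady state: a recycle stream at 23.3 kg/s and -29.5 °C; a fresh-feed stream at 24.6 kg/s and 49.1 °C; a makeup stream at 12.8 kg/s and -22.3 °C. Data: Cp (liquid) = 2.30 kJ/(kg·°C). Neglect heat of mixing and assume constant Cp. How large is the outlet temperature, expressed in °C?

No heat crosses the boundary, so H_out = H_in.
Σ ṁᵢCp,ᵢTᵢ = 23.3×2.30×-29.5 + 24.6×2.30×49.1 + 12.8×2.30×-22.3 = 540.66
Σ ṁᵢCp,ᵢ = 23.3×2.30 + 24.6×2.30 + 12.8×2.30 = 139.61
T_out = 540.66 / 139.61 = 3.8727 °C

T_out = 3.87 °C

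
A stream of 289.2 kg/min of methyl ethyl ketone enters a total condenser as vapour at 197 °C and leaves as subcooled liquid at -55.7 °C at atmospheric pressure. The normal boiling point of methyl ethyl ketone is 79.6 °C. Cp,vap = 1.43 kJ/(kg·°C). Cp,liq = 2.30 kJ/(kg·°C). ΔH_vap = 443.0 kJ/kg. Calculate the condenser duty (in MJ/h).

Q_c = 16000 MJ/h

vapour 197→79.6 °C: -167.88 kJ/kg
condensation at 79.6 °C: -443 kJ/kg
liquid 79.6→-55.7 °C: -311.19 kJ/kg
Δh = -167.88 + -443 + -311.19 = -922.07 kJ/kg
Q = ṁ·Δh = 289.2 kg/min × -922.07 kJ/kg = -266660 kJ/min
|Q| = 4444.4 kW = 16000 MJ/h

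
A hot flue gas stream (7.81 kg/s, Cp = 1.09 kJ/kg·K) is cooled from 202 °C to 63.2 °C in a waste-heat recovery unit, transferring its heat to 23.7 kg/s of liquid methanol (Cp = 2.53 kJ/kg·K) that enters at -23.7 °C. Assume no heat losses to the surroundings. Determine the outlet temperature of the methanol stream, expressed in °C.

Heat released by hot stream: Q = 7.81 × 1.09 × (202 − 63.2) = 1181.6 kJ/s
Energy balance on cold side (adiabatic exchanger): Q = ṁ_c·Cp_c·(T_c,out − T_c,in)
T_c,out = -23.7 + 1181.6/(23.7 × 2.53) = -3.994 °C

T_c,out = -3.99 °C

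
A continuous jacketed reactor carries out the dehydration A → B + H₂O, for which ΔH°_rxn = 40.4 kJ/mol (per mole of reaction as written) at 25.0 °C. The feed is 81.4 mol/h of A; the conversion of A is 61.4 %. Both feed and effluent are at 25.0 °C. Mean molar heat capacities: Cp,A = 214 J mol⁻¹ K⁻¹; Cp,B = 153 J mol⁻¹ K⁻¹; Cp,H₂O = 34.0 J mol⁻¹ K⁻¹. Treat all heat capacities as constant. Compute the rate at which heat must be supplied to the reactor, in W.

Q_in = 561 W

Extent of reaction ξ = 0.614 × 81.4 = 49.98 mol/h
Reaction term: ξ·ΔH°_rxn = 49.98 × 40.4 = 2019.2 kJ/h
Q = ΔH = 2019.2 kJ/h = 0.56088 kW
Heat supplied = 560.88 W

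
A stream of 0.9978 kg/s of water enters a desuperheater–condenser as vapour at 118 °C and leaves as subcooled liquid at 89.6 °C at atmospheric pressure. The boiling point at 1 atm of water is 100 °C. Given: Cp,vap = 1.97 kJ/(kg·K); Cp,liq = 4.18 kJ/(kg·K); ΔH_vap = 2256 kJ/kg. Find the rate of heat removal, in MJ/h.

vapour 118→100 °C: -35.46 kJ/kg
condensation at 100 °C: -2256 kJ/kg
liquid 100→89.6 °C: -43.472 kJ/kg
Δh = -35.46 + -2256 + -43.472 = -2334.9 kJ/kg
Q = ṁ·Δh = 0.9978 kg/s × -2334.9 kJ/kg = -2329.8 kJ/s
|Q| = 2329.8 kW = 8387.3 MJ/h

Q_c = 8390 MJ/h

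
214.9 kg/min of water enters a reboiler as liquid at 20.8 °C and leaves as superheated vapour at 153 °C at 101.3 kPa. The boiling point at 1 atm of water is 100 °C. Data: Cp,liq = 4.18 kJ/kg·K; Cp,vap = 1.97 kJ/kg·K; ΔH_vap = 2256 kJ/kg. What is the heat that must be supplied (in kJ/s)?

Q = 9640 kJ/s

liquid 20.8→100 °C: 331.06 kJ/kg
vaporisation at 100 °C: 2256 kJ/kg
vapour 100→153 °C: 104.41 kJ/kg
Δh = 331.06 + 2256 + 104.41 = 2691.5 kJ/kg
Q = ṁ·Δh = 214.9 kg/min × 2691.5 kJ/kg = 578400 kJ/min
|Q| = 9639.9 kW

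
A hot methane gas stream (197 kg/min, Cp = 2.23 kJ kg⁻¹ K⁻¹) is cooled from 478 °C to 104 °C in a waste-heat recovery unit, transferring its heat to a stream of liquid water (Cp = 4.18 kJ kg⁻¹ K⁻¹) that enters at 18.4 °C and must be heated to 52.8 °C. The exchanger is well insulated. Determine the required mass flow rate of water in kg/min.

ṁ_c = 1140 kg/min

Heat released by hot stream: Q = 197 × 2.23 × (478 − 104) = 164300 kJ/min
Energy balance on cold side (adiabatic exchanger): Q = ṁ_c·Cp_c·(T_c,out − T_c,in)
ṁ_c = 164300 / [4.18 × (52.8 − 18.4)] = 1142.6 kg/min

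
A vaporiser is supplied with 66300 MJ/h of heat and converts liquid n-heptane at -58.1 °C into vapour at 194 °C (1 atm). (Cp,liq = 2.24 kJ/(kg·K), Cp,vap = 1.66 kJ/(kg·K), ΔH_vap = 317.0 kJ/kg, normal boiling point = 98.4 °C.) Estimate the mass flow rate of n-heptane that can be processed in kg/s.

ṁ = 22.3 kg/s

Δh = 2.24×(98.4−-58.1) + 317.0 + 1.66×(194−98.4) = 826.26 kJ/kg
Q = 66300 MJ/h = 18417 kJ/s = 18417 kJ/s
ṁ = Q/Δh = 18417 / 826.26 = 22.289 kg/s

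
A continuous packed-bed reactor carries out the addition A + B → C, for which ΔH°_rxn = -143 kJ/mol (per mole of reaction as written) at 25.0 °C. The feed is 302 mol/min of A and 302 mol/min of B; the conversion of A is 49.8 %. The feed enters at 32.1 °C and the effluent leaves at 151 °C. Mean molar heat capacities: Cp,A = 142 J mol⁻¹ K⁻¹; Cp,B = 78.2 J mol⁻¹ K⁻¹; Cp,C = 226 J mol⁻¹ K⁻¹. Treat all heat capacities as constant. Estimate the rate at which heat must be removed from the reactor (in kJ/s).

Extent of reaction ξ = 0.498 × 302 = 150.4 mol/min
Reaction term: ξ·ΔH°_rxn = 150.4 × -143 = -21507 kJ/min
Sensible, feed 32.1→25 °C: -472.15 kJ/min
Outlet flows (mol/min): A 151.6, B 151.6, C 150.4
Sensible, products 25→151 °C: 8489 kJ/min
Q = ΔH = -13490 kJ/min = -224.83 kW
Heat removed = 224.83 kJ/s

Q_out = 225 kJ/s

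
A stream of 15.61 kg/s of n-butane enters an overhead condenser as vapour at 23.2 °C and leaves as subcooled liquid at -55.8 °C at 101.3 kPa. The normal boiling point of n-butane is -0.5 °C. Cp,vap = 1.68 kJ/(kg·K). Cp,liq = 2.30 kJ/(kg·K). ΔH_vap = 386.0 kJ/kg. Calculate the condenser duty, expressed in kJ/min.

Q_c = 518000 kJ/min

vapour 23.2→-0.5 °C: -39.816 kJ/kg
condensation at -0.5 °C: -386 kJ/kg
liquid -0.5→-55.8 °C: -127.19 kJ/kg
Δh = -39.816 + -386 + -127.19 = -553.01 kJ/kg
Q = ṁ·Δh = 15.61 kg/s × -553.01 kJ/kg = -8632.4 kJ/s
|Q| = 8632.4 kW = 517950 kJ/min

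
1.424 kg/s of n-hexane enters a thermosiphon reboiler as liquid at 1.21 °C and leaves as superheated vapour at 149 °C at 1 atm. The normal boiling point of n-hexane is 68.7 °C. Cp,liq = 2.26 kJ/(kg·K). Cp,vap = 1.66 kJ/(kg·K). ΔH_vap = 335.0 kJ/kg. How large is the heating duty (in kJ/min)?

liquid 1.21→68.7 °C: 152.53 kJ/kg
vaporisation at 68.7 °C: 335 kJ/kg
vapour 68.7→149 °C: 133.3 kJ/kg
Δh = 152.53 + 335 + 133.3 = 620.83 kJ/kg
Q = ṁ·Δh = 1.424 kg/s × 620.83 kJ/kg = 884.06 kJ/s
|Q| = 884.06 kW = 53043 kJ/min

Q = 53000 kJ/min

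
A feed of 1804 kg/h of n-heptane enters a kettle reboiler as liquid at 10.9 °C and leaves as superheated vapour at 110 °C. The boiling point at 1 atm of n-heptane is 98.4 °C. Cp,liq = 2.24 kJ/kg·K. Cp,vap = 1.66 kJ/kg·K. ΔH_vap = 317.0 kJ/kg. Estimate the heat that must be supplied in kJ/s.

liquid 10.9→98.4 °C: 196 kJ/kg
vaporisation at 98.4 °C: 317 kJ/kg
vapour 98.4→110 °C: 19.256 kJ/kg
Δh = 196 + 317 + 19.256 = 532.26 kJ/kg
Q = ṁ·Δh = 1804 kg/h × 532.26 kJ/kg = 960190 kJ/h
|Q| = 266.72 kW

Q = 267 kJ/s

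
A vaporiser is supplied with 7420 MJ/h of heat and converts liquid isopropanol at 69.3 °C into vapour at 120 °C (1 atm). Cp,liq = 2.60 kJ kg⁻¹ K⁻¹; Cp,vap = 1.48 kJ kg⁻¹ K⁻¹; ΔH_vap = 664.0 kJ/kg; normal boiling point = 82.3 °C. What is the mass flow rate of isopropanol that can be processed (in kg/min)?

ṁ = 164 kg/min

Δh = 2.60×(82.3−69.3) + 664.0 + 1.48×(120−82.3) = 753.6 kJ/kg
Q = 7420 MJ/h = 2061.1 kJ/s = 123670 kJ/min
ṁ = Q/Δh = 123670 / 753.6 = 164.1 kg/min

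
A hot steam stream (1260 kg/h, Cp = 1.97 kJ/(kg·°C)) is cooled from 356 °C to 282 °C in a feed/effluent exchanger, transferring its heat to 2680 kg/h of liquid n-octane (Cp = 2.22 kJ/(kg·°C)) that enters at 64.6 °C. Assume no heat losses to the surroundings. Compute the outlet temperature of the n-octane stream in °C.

Heat released by hot stream: Q = 1260 × 1.97 × (356 − 282) = 183680 kJ/h
Energy balance on cold side (adiabatic exchanger): Q = ṁ_c·Cp_c·(T_c,out − T_c,in)
T_c,out = 64.6 + 183680/(2680 × 2.22) = 95.473 °C

T_c,out = 95.5 °C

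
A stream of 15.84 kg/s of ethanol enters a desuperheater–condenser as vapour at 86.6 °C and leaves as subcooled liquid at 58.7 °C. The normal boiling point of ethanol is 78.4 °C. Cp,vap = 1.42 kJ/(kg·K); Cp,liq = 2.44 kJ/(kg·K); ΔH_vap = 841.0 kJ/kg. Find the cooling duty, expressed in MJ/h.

vapour 86.6→78.4 °C: -11.644 kJ/kg
condensation at 78.4 °C: -841 kJ/kg
liquid 78.4→58.7 °C: -48.068 kJ/kg
Δh = -11.644 + -841 + -48.068 = -900.71 kJ/kg
Q = ṁ·Δh = 15.84 kg/s × -900.71 kJ/kg = -14267 kJ/s
|Q| = 14267 kW = 51362 MJ/h

Q_c = 51400 MJ/h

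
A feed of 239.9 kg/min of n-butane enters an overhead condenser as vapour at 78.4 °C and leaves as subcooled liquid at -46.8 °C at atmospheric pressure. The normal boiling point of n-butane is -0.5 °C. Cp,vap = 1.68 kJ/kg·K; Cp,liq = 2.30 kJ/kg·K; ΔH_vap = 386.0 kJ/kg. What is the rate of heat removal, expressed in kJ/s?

Q_c = 2500 kJ/s

vapour 78.4→-0.5 °C: -132.55 kJ/kg
condensation at -0.5 °C: -386 kJ/kg
liquid -0.5→-46.8 °C: -106.49 kJ/kg
Δh = -132.55 + -386 + -106.49 = -625.04 kJ/kg
Q = ṁ·Δh = 239.9 kg/min × -625.04 kJ/kg = -149950 kJ/min
|Q| = 2499.1 kW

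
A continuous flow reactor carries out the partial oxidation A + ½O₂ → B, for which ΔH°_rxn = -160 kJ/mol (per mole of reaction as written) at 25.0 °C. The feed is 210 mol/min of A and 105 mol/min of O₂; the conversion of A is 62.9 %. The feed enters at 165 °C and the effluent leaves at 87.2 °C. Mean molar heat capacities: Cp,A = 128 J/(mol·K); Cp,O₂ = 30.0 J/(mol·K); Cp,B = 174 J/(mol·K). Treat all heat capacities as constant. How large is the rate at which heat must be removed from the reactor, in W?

Q_out = 387000 W

Extent of reaction ξ = 0.629 × 210 = 132.09 mol/min
Reaction term: ξ·ΔH°_rxn = 132.09 × -160 = -21134 kJ/min
Sensible, feed 165→25 °C: -4204.2 kJ/min
Outlet flows (mol/min): A 77.91, O₂ 38.955, B 132.09
Sensible, products 25→87.2 °C: 2122.6 kJ/min
Q = ΔH = -23216 kJ/min = -386.93 kW
Heat removed = 386930 W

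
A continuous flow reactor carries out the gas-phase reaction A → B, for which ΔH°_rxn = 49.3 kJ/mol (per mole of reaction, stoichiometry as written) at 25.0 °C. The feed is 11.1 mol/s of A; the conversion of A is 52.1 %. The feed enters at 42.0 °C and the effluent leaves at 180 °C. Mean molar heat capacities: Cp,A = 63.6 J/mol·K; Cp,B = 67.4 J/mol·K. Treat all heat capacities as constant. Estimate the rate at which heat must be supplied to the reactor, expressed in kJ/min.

Q_in = 23200 kJ/min

Extent of reaction ξ = 0.521 × 11.1 = 5.7831 mol/s
Reaction term: ξ·ΔH°_rxn = 5.7831 × 49.3 = 285.11 kJ/s
Sensible, feed 42.0→25 °C: -12.001 kJ/s
Outlet flows (mol/s): A 5.3169, B 5.7831
Sensible, products 25→180 °C: 112.83 kJ/s
Q = ΔH = 385.94 kJ/s = 385.94 kW
Heat supplied = 23156 kJ/min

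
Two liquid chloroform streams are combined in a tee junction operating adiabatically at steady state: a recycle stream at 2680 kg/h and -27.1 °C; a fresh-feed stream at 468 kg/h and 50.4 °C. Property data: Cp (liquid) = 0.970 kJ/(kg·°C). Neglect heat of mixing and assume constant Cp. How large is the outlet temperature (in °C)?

T_out = -15.6 °C

No heat crosses the boundary, so H_out = H_in.
Σ ṁᵢCp,ᵢTᵢ = 2680×0.970×-27.1 + 468×0.970×50.4 = -47570
Σ ṁᵢCp,ᵢ = 2680×0.970 + 468×0.970 = 3053.6
T_out = -47570 / 3053.6 = -15.578 °C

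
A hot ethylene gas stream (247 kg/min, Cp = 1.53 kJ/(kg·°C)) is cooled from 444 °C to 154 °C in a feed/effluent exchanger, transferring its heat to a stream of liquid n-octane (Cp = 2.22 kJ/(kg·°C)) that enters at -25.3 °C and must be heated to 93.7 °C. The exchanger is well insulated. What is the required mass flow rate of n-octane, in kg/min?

ṁ_c = 415 kg/min

Heat released by hot stream: Q = 247 × 1.53 × (444 − 154) = 109590 kJ/min
Energy balance on cold side (adiabatic exchanger): Q = ṁ_c·Cp_c·(T_c,out − T_c,in)
ṁ_c = 109590 / [2.22 × (93.7 − -25.3)] = 414.85 kg/min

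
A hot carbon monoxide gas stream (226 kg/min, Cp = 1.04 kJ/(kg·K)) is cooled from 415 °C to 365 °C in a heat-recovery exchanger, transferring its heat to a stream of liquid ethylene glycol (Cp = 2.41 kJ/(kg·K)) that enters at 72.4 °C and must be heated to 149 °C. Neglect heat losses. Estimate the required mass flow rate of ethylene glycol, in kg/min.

ṁ_c = 63.7 kg/min

Heat released by hot stream: Q = 226 × 1.04 × (415 − 365) = 11752 kJ/min
Energy balance on cold side (adiabatic exchanger): Q = ṁ_c·Cp_c·(T_c,out − T_c,in)
ṁ_c = 11752 / [2.41 × (149 − 72.4)] = 63.66 kg/min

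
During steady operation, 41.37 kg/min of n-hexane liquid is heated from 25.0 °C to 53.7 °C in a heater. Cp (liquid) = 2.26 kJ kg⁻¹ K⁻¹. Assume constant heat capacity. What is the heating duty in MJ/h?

Q = ṁ·Cp·ΔT = 41.37 × 2.26 × (53.7 − 25.0) = 2683.3 kJ/min
Converting: 2683.3 / 60 s = 44.722 kW
Heating duty = 161 MJ/h

Q = 161 MJ/h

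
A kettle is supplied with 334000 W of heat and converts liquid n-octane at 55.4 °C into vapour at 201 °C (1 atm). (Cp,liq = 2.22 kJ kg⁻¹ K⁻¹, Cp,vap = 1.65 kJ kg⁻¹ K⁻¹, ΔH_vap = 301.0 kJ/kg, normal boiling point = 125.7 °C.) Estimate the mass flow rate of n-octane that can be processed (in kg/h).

Δh = 2.22×(125.7−55.4) + 301.0 + 1.65×(201−125.7) = 581.31 kJ/kg
Q = 334000 W = 334 kJ/s = 1.2024e+06 kJ/h
ṁ = Q/Δh = 1.2024e+06 / 581.31 = 2068.4 kg/h

ṁ = 2070 kg/h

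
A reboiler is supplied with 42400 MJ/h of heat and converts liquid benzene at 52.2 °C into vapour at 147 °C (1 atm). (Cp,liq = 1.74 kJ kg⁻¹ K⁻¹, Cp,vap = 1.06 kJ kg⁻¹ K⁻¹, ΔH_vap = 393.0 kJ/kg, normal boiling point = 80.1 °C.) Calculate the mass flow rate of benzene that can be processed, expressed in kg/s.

Δh = 1.74×(80.1−52.2) + 393.0 + 1.06×(147−80.1) = 512.46 kJ/kg
Q = 42400 MJ/h = 11778 kJ/s = 11778 kJ/s
ṁ = Q/Δh = 11778 / 512.46 = 22.983 kg/s

ṁ = 23.0 kg/s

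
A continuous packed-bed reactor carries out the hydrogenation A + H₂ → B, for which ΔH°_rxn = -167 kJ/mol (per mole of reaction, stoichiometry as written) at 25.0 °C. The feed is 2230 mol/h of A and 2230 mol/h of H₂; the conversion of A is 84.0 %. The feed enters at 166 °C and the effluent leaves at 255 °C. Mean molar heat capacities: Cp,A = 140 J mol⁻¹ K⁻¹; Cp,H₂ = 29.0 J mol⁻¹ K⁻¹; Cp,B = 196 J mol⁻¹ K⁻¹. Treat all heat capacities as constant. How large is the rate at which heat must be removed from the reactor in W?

Extent of reaction ξ = 0.840 × 2230 = 1873.2 mol/h
Reaction term: ξ·ΔH°_rxn = 1873.2 × -167 = -312820 kJ/h
Sensible, feed 166→25 °C: -53139 kJ/h
Outlet flows (mol/h): A 356.8, H₂ 356.8, B 1873.2
Sensible, products 25→255 °C: 98313 kJ/h
Q = ΔH = -267650 kJ/h = -74.347 kW
Heat removed = 74347 W

Q_out = 74300 W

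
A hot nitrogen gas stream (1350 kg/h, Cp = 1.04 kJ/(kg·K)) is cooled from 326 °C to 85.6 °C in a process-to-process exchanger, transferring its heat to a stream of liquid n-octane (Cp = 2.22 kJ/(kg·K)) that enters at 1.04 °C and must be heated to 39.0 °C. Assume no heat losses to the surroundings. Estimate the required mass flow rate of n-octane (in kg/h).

Heat released by hot stream: Q = 1350 × 1.04 × (326 − 85.6) = 337520 kJ/h
Energy balance on cold side (adiabatic exchanger): Q = ṁ_c·Cp_c·(T_c,out − T_c,in)
ṁ_c = 337520 / [2.22 × (39.0 − 1.04)] = 4005.2 kg/h

ṁ_c = 4010 kg/h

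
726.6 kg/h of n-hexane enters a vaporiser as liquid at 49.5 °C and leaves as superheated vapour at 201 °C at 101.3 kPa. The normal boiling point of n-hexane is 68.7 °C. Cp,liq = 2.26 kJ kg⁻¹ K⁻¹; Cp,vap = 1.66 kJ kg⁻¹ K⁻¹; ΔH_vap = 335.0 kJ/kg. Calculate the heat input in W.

Q = 121000 W

liquid 49.5→68.7 °C: 43.392 kJ/kg
vaporisation at 68.7 °C: 335 kJ/kg
vapour 68.7→201 °C: 219.62 kJ/kg
Δh = 43.392 + 335 + 219.62 = 598.01 kJ/kg
Q = ṁ·Δh = 726.6 kg/h × 598.01 kJ/kg = 434510 kJ/h
|Q| = 120.7 kW = 120700 W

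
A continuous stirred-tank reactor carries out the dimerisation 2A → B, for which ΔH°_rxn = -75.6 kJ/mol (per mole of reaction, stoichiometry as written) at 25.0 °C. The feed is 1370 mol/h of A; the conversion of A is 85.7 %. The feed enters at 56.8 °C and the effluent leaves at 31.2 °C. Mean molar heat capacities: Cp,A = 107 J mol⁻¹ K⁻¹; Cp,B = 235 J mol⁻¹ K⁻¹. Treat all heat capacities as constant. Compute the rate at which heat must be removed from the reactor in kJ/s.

Q_out = 13.3 kJ/s

Extent of reaction ξ = 0.857 × 1370 / 2 = 587.04 mol/h
Reaction term: ξ·ΔH°_rxn = 587.04 × -75.6 = -44381 kJ/h
Sensible, feed 56.8→25 °C: -4661.6 kJ/h
Outlet flows (mol/h): A 195.91, B 587.04
Sensible, products 25→31.2 °C: 985.29 kJ/h
Q = ΔH = -48057 kJ/h = -13.349 kW
Heat removed = 13.349 kJ/s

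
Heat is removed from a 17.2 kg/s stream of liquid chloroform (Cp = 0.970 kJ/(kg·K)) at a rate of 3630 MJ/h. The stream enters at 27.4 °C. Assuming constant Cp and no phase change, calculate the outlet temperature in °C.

Q = 3630 MJ/h = 1008.3 kJ/s
ΔT = Q/(ṁ·Cp) = 1008.3/(17.2×0.970) = 60.437 K
T_out = 27.4 − 60.437 = -33.037 °C

T_out = -33.0 °C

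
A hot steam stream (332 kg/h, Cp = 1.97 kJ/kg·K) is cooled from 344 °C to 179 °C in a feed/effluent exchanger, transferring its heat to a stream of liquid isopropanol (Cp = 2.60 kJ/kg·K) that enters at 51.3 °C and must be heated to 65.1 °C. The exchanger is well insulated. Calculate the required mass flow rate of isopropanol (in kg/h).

Heat released by hot stream: Q = 332 × 1.97 × (344 − 179) = 107920 kJ/h
Energy balance on cold side (adiabatic exchanger): Q = ṁ_c·Cp_c·(T_c,out − T_c,in)
ṁ_c = 107920 / [2.60 × (65.1 − 51.3)] = 3007.7 kg/h

ṁ_c = 3010 kg/h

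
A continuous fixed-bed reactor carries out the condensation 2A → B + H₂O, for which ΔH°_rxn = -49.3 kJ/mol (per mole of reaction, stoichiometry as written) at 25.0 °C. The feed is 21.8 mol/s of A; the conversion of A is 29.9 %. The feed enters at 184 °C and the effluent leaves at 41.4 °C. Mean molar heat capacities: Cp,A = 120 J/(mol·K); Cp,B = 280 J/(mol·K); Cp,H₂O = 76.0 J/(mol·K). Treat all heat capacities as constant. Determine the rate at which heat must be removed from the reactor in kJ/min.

Q_out = 31700 kJ/min

Extent of reaction ξ = 0.299 × 21.8 / 2 = 3.2591 mol/s
Reaction term: ξ·ΔH°_rxn = 3.2591 × -49.3 = -160.67 kJ/s
Sensible, feed 184→25 °C: -415.94 kJ/s
Outlet flows (mol/s): A 15.282, B 3.2591, H₂O 3.2591
Sensible, products 25→41.4 °C: 49.103 kJ/s
Q = ΔH = -527.52 kJ/s = -527.52 kW
Heat removed = 31651 kJ/min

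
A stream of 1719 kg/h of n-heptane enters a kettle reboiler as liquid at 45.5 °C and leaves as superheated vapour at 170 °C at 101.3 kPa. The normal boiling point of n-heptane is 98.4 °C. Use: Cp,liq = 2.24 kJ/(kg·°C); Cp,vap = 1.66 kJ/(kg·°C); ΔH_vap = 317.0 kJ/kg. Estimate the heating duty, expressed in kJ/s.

liquid 45.5→98.4 °C: 118.5 kJ/kg
vaporisation at 98.4 °C: 317 kJ/kg
vapour 98.4→170 °C: 118.86 kJ/kg
Δh = 118.5 + 317 + 118.86 = 554.35 kJ/kg
Q = ṁ·Δh = 1719 kg/h × 554.35 kJ/kg = 952930 kJ/h
|Q| = 264.7 kW

Q = 265 kJ/s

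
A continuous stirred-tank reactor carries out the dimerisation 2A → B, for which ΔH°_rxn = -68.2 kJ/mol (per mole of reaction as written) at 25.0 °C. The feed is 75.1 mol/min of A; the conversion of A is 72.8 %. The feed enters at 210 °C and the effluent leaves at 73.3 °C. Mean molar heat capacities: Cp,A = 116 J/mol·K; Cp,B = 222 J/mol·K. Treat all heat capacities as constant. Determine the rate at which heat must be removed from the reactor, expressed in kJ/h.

Extent of reaction ξ = 0.728 × 75.1 / 2 = 27.336 mol/min
Reaction term: ξ·ΔH°_rxn = 27.336 × -68.2 = -1864.3 kJ/min
Sensible, feed 210→25 °C: -1611.6 kJ/min
Outlet flows (mol/min): A 20.427, B 27.336
Sensible, products 25→73.3 °C: 407.57 kJ/min
Q = ΔH = -3068.4 kJ/min = -51.14 kW
Heat removed = 184110 kJ/h

Q_out = 184000 kJ/h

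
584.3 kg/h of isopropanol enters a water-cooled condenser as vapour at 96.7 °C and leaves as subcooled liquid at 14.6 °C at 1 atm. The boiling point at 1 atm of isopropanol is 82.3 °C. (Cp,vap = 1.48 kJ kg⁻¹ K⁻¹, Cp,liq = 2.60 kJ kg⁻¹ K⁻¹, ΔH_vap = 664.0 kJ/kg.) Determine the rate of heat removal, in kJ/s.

Q_c = 140 kJ/s

vapour 96.7→82.3 °C: -21.312 kJ/kg
condensation at 82.3 °C: -664 kJ/kg
liquid 82.3→14.6 °C: -176.02 kJ/kg
Δh = -21.312 + -664 + -176.02 = -861.33 kJ/kg
Q = ṁ·Δh = 584.3 kg/h × -861.33 kJ/kg = -503280 kJ/h
|Q| = 139.8 kW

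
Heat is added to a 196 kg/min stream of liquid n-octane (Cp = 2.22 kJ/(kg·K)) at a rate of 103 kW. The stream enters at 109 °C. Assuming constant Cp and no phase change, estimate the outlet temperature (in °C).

Q = 103 kW = 6180 kJ/min
ΔT = Q/(ṁ·Cp) = 6180/(196×2.22) = 14.203 K
T_out = 109 + 14.203 = 123.2 °C

T_out = 123 °C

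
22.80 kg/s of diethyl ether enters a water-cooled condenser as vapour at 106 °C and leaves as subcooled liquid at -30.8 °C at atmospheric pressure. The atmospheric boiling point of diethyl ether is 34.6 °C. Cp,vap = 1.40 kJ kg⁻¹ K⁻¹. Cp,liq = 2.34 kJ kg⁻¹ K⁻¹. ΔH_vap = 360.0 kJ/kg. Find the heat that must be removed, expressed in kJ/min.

vapour 106→34.6 °C: -99.96 kJ/kg
condensation at 34.6 °C: -360 kJ/kg
liquid 34.6→-30.8 °C: -153.04 kJ/kg
Δh = -99.96 + -360 + -153.04 = -613 kJ/kg
Q = ṁ·Δh = 22.80 kg/s × -613 kJ/kg = -13976 kJ/s
|Q| = 13976 kW = 838580 kJ/min

Q_c = 839000 kJ/min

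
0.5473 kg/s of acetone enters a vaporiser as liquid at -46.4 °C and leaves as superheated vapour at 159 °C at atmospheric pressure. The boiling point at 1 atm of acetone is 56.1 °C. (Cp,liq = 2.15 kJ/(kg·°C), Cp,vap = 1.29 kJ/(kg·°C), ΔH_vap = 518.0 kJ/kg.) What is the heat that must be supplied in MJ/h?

Q = 1720 MJ/h

liquid -46.4→56.1 °C: 220.38 kJ/kg
vaporisation at 56.1 °C: 518 kJ/kg
vapour 56.1→159 °C: 132.74 kJ/kg
Δh = 220.38 + 518 + 132.74 = 871.12 kJ/kg
Q = ṁ·Δh = 0.5473 kg/s × 871.12 kJ/kg = 476.76 kJ/s
|Q| = 476.76 kW = 1716.3 MJ/h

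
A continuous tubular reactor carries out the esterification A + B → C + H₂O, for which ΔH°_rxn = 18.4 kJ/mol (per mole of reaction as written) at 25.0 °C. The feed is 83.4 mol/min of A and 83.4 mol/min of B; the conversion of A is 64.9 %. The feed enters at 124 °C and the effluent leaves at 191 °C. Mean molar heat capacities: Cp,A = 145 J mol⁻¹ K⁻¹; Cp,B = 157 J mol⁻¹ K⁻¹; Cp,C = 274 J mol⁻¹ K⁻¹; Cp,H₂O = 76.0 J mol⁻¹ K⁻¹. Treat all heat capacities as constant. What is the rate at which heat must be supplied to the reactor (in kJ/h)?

Extent of reaction ξ = 0.649 × 83.4 = 54.127 mol/min
Reaction term: ξ·ΔH°_rxn = 54.127 × 18.4 = 995.93 kJ/min
Sensible, feed 124→25 °C: -2493.5 kJ/min
Outlet flows (mol/min): A 29.273, B 29.273, C 54.127, H₂O 54.127
Sensible, products 25→191 °C: 4612.3 kJ/min
Q = ΔH = 3114.7 kJ/min = 51.912 kW
Heat supplied = 186880 kJ/h

Q_in = 187000 kJ/h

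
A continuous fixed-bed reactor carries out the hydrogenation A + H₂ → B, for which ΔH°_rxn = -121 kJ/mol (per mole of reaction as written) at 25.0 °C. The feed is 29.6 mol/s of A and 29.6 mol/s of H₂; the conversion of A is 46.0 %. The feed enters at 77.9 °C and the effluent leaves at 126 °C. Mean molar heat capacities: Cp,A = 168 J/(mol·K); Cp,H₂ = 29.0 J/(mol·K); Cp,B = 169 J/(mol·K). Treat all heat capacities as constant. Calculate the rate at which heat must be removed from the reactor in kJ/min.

Extent of reaction ξ = 0.460 × 29.6 = 13.616 mol/s
Reaction term: ξ·ΔH°_rxn = 13.616 × -121 = -1647.5 kJ/s
Sensible, feed 77.9→25 °C: -308.47 kJ/s
Outlet flows (mol/s): A 15.984, H₂ 15.984, B 13.616
Sensible, products 25→126 °C: 550.45 kJ/s
Q = ΔH = -1405.6 kJ/s = -1405.6 kW
Heat removed = 84334 kJ/min

Q_out = 84300 kJ/min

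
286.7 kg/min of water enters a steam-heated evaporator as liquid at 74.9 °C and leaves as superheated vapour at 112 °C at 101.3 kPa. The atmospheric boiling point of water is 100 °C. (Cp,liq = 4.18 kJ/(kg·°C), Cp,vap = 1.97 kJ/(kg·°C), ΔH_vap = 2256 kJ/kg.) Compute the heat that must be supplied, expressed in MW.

liquid 74.9→100 °C: 104.92 kJ/kg
vaporisation at 100 °C: 2256 kJ/kg
vapour 100→112 °C: 23.64 kJ/kg
Δh = 104.92 + 2256 + 23.64 = 2384.6 kJ/kg
Q = ṁ·Δh = 286.7 kg/min × 2384.6 kJ/kg = 683650 kJ/min
|Q| = 11394 kW = 11.394 MW

Q = 11.4 MW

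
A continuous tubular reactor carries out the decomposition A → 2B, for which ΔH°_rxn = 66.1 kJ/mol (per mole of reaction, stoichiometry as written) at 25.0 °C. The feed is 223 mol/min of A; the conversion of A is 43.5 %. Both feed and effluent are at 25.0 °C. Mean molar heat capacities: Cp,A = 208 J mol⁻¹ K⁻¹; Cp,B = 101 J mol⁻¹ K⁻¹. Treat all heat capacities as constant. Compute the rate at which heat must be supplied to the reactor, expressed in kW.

Q_in = 107 kW

Extent of reaction ξ = 0.435 × 223 = 97.005 mol/min
Reaction term: ξ·ΔH°_rxn = 97.005 × 66.1 = 6412 kJ/min
Q = ΔH = 6412 kJ/min = 106.87 kW
Heat supplied = 106.87 kW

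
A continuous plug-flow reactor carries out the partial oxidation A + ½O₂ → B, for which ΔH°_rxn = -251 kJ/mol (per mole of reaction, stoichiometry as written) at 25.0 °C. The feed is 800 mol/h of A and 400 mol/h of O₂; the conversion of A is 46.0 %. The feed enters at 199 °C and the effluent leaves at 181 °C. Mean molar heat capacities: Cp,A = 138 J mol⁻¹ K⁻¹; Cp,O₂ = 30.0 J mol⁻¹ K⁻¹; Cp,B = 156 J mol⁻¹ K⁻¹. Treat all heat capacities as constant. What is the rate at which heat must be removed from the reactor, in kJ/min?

Q_out = 1570 kJ/min

Extent of reaction ξ = 0.460 × 800 = 368 mol/h
Reaction term: ξ·ΔH°_rxn = 368 × -251 = -92368 kJ/h
Sensible, feed 199→25 °C: -21298 kJ/h
Outlet flows (mol/h): A 432, O₂ 216, B 368
Sensible, products 25→181 °C: 19267 kJ/h
Q = ΔH = -94399 kJ/h = -26.222 kW
Heat removed = 1573.3 kJ/min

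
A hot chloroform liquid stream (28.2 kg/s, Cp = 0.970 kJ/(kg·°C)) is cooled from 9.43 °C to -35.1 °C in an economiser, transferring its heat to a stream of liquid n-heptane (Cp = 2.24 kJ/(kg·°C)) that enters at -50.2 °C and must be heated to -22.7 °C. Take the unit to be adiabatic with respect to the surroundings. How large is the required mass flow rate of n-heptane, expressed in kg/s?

ṁ_c = 19.8 kg/s

Heat released by hot stream: Q = 28.2 × 0.970 × (9.43 − -35.1) = 1218.1 kJ/s
Energy balance on cold side (adiabatic exchanger): Q = ṁ_c·Cp_c·(T_c,out − T_c,in)
ṁ_c = 1218.1 / [2.24 × (-22.7 − -50.2)] = 19.774 kg/s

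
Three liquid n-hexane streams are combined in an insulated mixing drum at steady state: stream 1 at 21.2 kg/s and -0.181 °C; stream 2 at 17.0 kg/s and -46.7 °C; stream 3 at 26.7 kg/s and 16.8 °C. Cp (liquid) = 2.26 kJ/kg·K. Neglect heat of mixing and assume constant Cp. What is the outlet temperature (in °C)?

T_out = -5.38 °C

Energy balance with Q = 0: Σ ṁᵢCp,ᵢ(T_out − Tᵢ) = 0
T_out = Σ ṁᵢCp,ᵢTᵢ / Σ ṁᵢCp,ᵢ
      = -789.14 / 146.67 = -5.3802 °C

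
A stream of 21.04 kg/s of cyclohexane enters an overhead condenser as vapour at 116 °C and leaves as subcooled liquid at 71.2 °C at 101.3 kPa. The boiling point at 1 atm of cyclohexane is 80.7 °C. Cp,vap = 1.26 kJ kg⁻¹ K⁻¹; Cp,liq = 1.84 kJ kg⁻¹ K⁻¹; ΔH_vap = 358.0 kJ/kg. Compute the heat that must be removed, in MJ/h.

Q_c = 31800 MJ/h

vapour 116→80.7 °C: -44.478 kJ/kg
condensation at 80.7 °C: -358 kJ/kg
liquid 80.7→71.2 °C: -17.48 kJ/kg
Δh = -44.478 + -358 + -17.48 = -419.96 kJ/kg
Q = ṁ·Δh = 21.04 kg/s × -419.96 kJ/kg = -8835.9 kJ/s
|Q| = 8835.9 kW = 31809 MJ/h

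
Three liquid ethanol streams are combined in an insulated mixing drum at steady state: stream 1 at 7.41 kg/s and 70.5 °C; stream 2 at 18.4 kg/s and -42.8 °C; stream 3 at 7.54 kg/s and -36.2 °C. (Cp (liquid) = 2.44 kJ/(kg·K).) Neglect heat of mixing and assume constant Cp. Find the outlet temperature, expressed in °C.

No heat crosses the boundary, so H_out = H_in.
T_out = Σ ṁᵢCp,ᵢTᵢ / Σ ṁᵢCp,ᵢ
      = -1312.9 / 81.374 = -16.134 °C

T_out = -16.1 °C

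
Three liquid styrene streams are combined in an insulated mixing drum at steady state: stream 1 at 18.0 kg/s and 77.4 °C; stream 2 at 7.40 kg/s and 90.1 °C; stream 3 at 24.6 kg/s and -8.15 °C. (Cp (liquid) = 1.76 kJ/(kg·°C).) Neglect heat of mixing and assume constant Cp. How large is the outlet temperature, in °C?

No heat crosses the boundary, so H_out = H_in.
Σ ṁᵢCp,ᵢTᵢ = 18.0×1.76×77.4 + 7.40×1.76×90.1 + 24.6×1.76×-8.15 = 3272.6
Σ ṁᵢCp,ᵢ = 18.0×1.76 + 7.40×1.76 + 24.6×1.76 = 88
T_out = 3272.6 / 88 = 37.189 °C

T_out = 37.2 °C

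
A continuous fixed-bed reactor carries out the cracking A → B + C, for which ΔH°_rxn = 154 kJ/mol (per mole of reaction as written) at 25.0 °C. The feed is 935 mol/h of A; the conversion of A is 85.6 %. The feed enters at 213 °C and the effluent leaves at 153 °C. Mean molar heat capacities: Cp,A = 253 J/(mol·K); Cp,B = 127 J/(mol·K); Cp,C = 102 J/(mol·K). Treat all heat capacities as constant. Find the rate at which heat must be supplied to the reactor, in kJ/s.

Extent of reaction ξ = 0.856 × 935 = 800.36 mol/h
Reaction term: ξ·ΔH°_rxn = 800.36 × 154 = 123260 kJ/h
Sensible, feed 213→25 °C: -44472 kJ/h
Outlet flows (mol/h): A 134.64, B 800.36, C 800.36
Sensible, products 25→153 °C: 27820 kJ/h
Q = ΔH = 106600 kJ/h = 29.612 kW
Heat supplied = 29.612 kJ/s

Q_in = 29.6 kJ/s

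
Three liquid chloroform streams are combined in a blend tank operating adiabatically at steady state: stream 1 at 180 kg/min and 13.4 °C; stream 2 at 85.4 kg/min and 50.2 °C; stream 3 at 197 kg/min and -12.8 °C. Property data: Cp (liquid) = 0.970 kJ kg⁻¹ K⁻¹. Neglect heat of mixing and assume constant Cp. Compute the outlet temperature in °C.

T_out = 9.03 °C

Adiabatic, steady state ⇒ Σ ṁᵢCp,ᵢ(T_out − Tᵢ) = 0
Σ ṁᵢCp,ᵢTᵢ = 180×0.970×13.4 + 85.4×0.970×50.2 + 197×0.970×-12.8 = 4052.2
Σ ṁᵢCp,ᵢ = 180×0.970 + 85.4×0.970 + 197×0.970 = 448.53
T_out = 4052.2 / 448.53 = 9.0343 °C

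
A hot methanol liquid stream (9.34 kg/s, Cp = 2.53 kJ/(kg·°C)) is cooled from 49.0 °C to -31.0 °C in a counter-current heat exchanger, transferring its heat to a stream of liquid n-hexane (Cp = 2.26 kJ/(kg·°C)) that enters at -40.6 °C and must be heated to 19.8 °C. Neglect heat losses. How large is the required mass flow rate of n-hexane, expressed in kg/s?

Heat released by hot stream: Q = 9.34 × 2.53 × (49.0 − -31.0) = 1890.4 kJ/s
Energy balance on cold side (adiabatic exchanger): Q = ṁ_c·Cp_c·(T_c,out − T_c,in)
ṁ_c = 1890.4 / [2.26 × (19.8 − -40.6)] = 13.849 kg/s

ṁ_c = 13.8 kg/s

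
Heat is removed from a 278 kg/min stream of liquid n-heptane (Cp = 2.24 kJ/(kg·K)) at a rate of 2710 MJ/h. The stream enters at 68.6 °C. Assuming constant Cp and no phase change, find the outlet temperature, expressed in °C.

Q = 2710 MJ/h = 45167 kJ/min
ΔT = Q/(ṁ·Cp) = 45167/(278×2.24) = 72.531 K
T_out = 68.6 − 72.531 = -3.9313 °C

T_out = -3.93 °C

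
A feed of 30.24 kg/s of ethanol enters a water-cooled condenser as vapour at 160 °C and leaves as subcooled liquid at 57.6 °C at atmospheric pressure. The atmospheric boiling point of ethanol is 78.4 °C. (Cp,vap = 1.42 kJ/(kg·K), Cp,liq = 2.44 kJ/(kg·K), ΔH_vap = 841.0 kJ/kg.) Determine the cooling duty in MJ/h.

Q_c = 110000 MJ/h

vapour 160→78.4 °C: -115.87 kJ/kg
condensation at 78.4 °C: -841 kJ/kg
liquid 78.4→57.6 °C: -50.752 kJ/kg
Δh = -115.87 + -841 + -50.752 = -1007.6 kJ/kg
Q = ṁ·Δh = 30.24 kg/s × -1007.6 kJ/kg = -30471 kJ/s
|Q| = 30471 kW = 109690 MJ/h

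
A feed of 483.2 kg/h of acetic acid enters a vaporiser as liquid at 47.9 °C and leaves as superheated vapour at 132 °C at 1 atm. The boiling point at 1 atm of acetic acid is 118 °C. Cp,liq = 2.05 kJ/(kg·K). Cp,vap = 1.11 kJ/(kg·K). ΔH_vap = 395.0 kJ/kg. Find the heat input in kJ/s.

Q = 74.4 kJ/s

liquid 47.9→118 °C: 143.7 kJ/kg
vaporisation at 118 °C: 395 kJ/kg
vapour 118→132 °C: 15.54 kJ/kg
Δh = 143.7 + 395 + 15.54 = 554.25 kJ/kg
Q = ṁ·Δh = 483.2 kg/h × 554.25 kJ/kg = 267810 kJ/h
|Q| = 74.392 kW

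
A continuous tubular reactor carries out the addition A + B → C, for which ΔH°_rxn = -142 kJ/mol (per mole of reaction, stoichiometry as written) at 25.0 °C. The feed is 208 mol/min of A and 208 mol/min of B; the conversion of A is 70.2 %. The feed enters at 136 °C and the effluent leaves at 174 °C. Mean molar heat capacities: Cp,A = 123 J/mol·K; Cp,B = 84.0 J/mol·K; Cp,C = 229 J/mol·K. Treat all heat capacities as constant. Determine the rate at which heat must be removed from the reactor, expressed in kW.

Q_out = 310 kW

Extent of reaction ξ = 0.702 × 208 = 146.02 mol/min
Reaction term: ξ·ΔH°_rxn = 146.02 × -142 = -20734 kJ/min
Sensible, feed 136→25 °C: -4779.2 kJ/min
Outlet flows (mol/min): A 61.984, B 61.984, C 146.02
Sensible, products 25→174 °C: 6894 kJ/min
Q = ΔH = -18620 kJ/min = -310.33 kW
Heat removed = 310.33 kW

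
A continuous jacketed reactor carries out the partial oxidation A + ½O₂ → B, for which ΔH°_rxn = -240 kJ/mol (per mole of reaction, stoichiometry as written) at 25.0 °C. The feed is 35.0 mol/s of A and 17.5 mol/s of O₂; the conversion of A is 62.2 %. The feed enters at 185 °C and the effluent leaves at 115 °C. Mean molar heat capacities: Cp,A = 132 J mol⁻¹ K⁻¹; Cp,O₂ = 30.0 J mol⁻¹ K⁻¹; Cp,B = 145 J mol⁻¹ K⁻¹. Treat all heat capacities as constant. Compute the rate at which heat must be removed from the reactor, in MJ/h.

Extent of reaction ξ = 0.622 × 35.0 = 21.77 mol/s
Reaction term: ξ·ΔH°_rxn = 21.77 × -240 = -5224.8 kJ/s
Sensible, feed 185→25 °C: -823.2 kJ/s
Outlet flows (mol/s): A 13.23, O₂ 6.615, B 21.77
Sensible, products 25→115 °C: 459.13 kJ/s
Q = ΔH = -5588.9 kJ/s = -5588.9 kW
Heat removed = 20120 MJ/h

Q_out = 20100 MJ/h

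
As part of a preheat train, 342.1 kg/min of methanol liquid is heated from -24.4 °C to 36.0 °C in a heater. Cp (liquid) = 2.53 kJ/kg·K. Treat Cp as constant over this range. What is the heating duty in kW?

Q = ṁ·Cp·ΔT = 342.1 × 2.53 × (36.0 − -24.4) = 52277 kJ/min
Converting: 52277 / 60 s = 871.28 kW

Q = 871 kW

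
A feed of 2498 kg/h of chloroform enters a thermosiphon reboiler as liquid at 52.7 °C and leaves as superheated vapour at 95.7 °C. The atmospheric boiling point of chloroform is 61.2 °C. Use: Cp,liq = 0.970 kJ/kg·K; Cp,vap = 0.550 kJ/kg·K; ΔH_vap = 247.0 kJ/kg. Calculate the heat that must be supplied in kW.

Q = 190 kW

liquid 52.7→61.2 °C: 8.245 kJ/kg
vaporisation at 61.2 °C: 247 kJ/kg
vapour 61.2→95.7 °C: 18.975 kJ/kg
Δh = 8.245 + 247 + 18.975 = 274.22 kJ/kg
Q = ṁ·Δh = 2498 kg/h × 274.22 kJ/kg = 685000 kJ/h
|Q| = 190.28 kW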